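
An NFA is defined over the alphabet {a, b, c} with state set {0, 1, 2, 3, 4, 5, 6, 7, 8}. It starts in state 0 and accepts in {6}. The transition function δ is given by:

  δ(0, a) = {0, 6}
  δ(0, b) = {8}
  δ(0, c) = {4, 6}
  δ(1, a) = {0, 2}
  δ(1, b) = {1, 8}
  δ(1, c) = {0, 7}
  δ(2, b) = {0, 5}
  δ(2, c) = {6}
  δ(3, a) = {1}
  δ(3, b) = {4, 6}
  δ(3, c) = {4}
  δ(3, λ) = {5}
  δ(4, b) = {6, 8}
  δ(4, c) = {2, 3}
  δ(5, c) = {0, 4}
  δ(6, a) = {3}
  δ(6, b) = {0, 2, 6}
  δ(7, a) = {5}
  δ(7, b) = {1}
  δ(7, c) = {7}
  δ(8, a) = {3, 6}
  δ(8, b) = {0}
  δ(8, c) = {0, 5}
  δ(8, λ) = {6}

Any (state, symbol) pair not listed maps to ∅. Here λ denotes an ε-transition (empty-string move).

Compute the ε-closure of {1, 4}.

Begin with {1, 4}.
No ε-moves leave this set, so the closure equals the set itself.

{1, 4}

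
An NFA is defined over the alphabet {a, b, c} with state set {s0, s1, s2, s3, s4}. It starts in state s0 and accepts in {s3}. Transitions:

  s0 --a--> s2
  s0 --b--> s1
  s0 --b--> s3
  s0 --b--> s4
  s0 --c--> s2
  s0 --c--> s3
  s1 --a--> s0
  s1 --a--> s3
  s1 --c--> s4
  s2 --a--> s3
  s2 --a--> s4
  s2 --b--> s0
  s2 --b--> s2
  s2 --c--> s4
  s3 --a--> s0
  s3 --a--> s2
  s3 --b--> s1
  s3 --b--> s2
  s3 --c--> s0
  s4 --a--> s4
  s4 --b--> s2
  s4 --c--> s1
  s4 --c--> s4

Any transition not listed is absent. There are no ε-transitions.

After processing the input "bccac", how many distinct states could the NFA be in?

Start in {s0}.
Read 'b': {s0} → {s1, s3, s4}.
Read 'c': {s1, s3, s4} → {s0, s1, s4}.
Read 'c': {s0, s1, s4} → {s1, s2, s3, s4}.
Read 'a': {s1, s2, s3, s4} → {s0, s2, s3, s4}.
Read 'c': {s0, s2, s3, s4} → {s0, s1, s2, s3, s4}.
That set has 5 states.

5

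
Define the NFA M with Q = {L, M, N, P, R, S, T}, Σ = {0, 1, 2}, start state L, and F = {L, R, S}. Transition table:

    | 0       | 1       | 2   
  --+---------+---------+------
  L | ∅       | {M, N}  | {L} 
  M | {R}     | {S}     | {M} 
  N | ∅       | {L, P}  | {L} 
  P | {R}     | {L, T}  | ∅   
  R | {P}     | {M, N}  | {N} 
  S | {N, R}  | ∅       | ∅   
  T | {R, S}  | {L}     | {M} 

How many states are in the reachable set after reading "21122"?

1

Start in {L}.
Read '2': L→{L}; now {L}.
Read '1': L→{M, N}; now {M, N}.
Read '1': M→{S}, N→{L, P}; now {L, P, S}.
Read '2': L→{L}, P→∅, S→∅; now {L}.
Read '2': L→{L}; now {L}.
That set has 1 state.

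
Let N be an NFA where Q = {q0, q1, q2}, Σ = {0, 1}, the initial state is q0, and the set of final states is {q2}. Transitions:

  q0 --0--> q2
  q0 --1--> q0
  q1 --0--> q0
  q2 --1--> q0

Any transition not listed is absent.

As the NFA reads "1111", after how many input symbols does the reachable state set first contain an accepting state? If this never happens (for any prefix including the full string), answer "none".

none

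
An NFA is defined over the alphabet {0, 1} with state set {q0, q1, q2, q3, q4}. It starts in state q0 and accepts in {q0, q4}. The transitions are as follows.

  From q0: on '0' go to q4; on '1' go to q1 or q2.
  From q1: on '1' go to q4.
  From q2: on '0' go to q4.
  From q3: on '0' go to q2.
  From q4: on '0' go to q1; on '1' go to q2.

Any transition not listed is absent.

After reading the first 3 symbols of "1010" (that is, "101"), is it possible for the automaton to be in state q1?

No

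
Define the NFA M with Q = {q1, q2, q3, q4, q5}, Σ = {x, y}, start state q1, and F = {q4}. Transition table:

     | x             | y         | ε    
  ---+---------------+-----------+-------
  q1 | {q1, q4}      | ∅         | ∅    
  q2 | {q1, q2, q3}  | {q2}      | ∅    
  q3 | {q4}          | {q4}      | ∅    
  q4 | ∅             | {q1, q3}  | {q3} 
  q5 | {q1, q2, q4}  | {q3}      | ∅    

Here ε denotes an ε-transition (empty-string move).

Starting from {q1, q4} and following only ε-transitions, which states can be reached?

Begin with {q1, q4}.
ε-move q4 → q3; add q3.

{q1, q3, q4}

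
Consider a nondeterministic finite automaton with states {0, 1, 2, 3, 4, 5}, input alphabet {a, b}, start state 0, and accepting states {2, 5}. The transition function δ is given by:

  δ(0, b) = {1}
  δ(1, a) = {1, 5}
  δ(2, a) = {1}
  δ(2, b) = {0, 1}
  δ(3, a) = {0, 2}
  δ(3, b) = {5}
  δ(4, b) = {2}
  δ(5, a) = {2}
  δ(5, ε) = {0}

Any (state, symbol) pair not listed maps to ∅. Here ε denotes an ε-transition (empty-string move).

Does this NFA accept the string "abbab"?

Start in {0}.
Read 'a': 0→∅; now ∅.
The set is empty and remains empty for the remaining 4 symbols.
The final set ∅ contains no accepting state.

No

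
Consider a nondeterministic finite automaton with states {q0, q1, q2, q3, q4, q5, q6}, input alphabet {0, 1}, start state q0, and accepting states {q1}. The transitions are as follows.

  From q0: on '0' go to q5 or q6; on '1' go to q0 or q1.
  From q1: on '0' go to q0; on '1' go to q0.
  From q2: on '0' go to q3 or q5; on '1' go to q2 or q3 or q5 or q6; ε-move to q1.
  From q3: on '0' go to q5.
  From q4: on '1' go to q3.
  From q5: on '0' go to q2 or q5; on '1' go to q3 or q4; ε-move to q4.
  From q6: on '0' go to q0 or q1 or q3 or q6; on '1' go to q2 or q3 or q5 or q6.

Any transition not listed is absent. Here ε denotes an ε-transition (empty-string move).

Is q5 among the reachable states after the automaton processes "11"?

No

Start in {q0}.
Read '1': q0→{q0, q1}; now {q0, q1}.
Read '1': q0→{q0, q1}, q1→{q0}; now {q0, q1}.
State q5 is not in {q0, q1}.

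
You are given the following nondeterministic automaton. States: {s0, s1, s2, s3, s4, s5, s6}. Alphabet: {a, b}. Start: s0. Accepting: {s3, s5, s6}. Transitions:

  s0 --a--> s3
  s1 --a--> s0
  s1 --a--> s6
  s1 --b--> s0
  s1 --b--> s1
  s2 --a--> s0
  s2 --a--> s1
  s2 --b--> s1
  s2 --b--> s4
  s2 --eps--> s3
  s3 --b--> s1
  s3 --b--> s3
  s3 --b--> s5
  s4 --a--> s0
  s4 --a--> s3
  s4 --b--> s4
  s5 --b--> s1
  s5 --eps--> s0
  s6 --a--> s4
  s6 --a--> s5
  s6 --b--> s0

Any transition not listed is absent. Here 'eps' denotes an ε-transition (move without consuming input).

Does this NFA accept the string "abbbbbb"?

Yes

Start in {s0}.
Read 'a': s0→{s3}; now {s3}.
Read 'b': s3→{s1, s3, s5}; union {s1, s3, s5}; ε-closure = {s0, s1, s3, s5}.
Read 'b': s0→∅, s1→{s0, s1}, s3→{s1, s3, s5}, s5→{s1}; now {s0, s1, s3, s5}.
Read 'b': s0→∅, s1→{s0, s1}, s3→{s1, s3, s5}, s5→{s1}; now {s0, s1, s3, s5}.
Read 'b': s0→∅, s1→{s0, s1}, s3→{s1, s3, s5}, s5→{s1}; now {s0, s1, s3, s5}.
Read 'b': s0→∅, s1→{s0, s1}, s3→{s1, s3, s5}, s5→{s1}; now {s0, s1, s3, s5}.
Read 'b': s0→∅, s1→{s0, s1}, s3→{s1, s3, s5}, s5→{s1}; now {s0, s1, s3, s5}.
The final set {s0, s1, s3, s5} contains the accepting states s3, s5.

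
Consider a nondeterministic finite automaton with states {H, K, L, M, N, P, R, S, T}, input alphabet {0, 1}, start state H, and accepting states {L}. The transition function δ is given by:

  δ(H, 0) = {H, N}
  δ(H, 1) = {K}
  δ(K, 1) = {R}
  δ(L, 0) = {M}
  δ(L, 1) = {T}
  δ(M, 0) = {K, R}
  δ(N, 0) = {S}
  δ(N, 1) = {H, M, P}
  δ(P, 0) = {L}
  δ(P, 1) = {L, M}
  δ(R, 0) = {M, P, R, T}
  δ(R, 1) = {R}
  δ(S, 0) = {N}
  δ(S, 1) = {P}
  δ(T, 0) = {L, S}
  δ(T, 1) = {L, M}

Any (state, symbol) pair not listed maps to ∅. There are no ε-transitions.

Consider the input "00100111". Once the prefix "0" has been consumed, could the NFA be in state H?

Yes

Start in {H}.
Read '0': {H} → {H, N}.
State H is in {H, N}.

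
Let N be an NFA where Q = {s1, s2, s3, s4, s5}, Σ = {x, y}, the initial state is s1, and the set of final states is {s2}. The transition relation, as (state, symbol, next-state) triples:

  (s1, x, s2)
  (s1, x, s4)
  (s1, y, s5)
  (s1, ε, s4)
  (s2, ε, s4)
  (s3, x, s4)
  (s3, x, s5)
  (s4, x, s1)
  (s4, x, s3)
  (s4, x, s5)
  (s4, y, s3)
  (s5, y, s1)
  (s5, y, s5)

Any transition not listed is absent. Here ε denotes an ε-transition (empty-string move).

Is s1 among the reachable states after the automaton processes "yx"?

Start: ε-closure({s1}) = {s1, s4}.
Read 'y': s1→{s5}, s4→{s3}; now {s3, s5}.
Read 'x': s3→{s4, s5}, s5→∅; now {s4, s5}.
State s1 is not in {s4, s5}.

No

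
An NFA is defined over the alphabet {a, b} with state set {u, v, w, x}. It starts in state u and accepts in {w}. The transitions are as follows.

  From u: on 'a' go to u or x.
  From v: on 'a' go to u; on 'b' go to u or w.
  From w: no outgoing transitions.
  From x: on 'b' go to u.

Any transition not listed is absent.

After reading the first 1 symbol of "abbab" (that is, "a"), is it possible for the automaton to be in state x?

Yes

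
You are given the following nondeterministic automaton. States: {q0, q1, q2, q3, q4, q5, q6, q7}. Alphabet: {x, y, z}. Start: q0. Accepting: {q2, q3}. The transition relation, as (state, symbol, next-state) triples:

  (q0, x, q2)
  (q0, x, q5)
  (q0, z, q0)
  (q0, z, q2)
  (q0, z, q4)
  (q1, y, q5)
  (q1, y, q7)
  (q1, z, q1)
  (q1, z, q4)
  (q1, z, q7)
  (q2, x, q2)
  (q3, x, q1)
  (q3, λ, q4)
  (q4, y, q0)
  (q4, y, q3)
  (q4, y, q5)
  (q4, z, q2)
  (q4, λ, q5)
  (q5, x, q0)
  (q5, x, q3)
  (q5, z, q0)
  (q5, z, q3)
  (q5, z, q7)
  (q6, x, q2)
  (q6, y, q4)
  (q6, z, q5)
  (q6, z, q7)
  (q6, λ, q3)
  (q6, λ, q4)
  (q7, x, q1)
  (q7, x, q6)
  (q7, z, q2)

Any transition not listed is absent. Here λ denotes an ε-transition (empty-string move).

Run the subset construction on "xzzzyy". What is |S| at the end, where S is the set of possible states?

4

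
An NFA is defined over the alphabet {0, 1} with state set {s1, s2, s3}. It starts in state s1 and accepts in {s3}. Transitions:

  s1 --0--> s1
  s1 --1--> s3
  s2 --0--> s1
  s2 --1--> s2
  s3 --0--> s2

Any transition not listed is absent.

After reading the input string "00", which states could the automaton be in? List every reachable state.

{s1}

Start in {s1}.
Read '0': {s1} → {s1}.
Read '0': {s1} → {s1}.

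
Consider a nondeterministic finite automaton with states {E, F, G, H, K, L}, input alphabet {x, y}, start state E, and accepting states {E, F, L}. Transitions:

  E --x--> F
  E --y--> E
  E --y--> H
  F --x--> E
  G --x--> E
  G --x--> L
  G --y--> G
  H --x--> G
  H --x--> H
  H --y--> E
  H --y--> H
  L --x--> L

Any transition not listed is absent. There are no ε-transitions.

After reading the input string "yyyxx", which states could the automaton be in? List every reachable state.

{E, G, H, L}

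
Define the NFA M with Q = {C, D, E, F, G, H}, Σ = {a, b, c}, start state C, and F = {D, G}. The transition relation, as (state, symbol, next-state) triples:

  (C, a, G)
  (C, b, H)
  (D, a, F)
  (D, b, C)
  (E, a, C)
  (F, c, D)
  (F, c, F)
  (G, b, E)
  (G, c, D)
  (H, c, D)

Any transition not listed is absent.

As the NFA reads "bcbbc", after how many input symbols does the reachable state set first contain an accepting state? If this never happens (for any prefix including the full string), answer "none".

2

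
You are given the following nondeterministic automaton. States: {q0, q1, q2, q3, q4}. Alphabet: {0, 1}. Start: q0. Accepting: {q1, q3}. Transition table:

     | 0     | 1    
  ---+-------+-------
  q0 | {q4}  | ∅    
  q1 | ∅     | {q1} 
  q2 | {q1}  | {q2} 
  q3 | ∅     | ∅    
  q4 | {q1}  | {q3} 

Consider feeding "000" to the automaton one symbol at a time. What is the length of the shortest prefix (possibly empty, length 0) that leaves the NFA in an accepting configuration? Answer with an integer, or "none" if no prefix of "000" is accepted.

2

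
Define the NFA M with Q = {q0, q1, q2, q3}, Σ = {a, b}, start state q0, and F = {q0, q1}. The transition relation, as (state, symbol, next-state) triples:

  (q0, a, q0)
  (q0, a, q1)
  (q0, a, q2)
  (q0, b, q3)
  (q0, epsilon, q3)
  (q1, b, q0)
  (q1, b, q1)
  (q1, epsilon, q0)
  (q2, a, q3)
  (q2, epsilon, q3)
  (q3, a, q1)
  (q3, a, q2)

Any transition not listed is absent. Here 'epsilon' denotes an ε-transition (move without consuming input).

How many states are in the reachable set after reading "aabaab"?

3

Start: ε-closure({q0}) = {q0, q3}.
Read 'a': q0→{q0, q1, q2}, q3→{q1, q2}; union {q0, q1, q2}; ε-closure = {q0, q1, q2, q3}.
Read 'a': q0→{q0, q1, q2}, q1→∅, q2→{q3}, q3→{q1, q2}; now {q0, q1, q2, q3}.
Read 'b': q0→{q3}, q1→{q0, q1}, q2→∅, q3→∅; now {q0, q1, q3}.
Read 'a': q0→{q0, q1, q2}, q1→∅, q3→{q1, q2}; union {q0, q1, q2}; ε-closure = {q0, q1, q2, q3}.
Read 'a': q0→{q0, q1, q2}, q1→∅, q2→{q3}, q3→{q1, q2}; now {q0, q1, q2, q3}.
Read 'b': q0→{q3}, q1→{q0, q1}, q2→∅, q3→∅; now {q0, q1, q3}.
That set has 3 states.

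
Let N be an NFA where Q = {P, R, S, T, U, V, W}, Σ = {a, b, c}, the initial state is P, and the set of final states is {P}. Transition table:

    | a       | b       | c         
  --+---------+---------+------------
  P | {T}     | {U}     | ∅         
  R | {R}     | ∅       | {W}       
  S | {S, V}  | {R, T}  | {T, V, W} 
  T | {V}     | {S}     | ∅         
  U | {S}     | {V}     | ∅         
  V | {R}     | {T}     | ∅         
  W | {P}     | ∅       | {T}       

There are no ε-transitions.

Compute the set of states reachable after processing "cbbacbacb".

Start in {P}.
Read 'c': {P} → ∅.
The set is empty and remains empty for the remaining 8 symbols.

∅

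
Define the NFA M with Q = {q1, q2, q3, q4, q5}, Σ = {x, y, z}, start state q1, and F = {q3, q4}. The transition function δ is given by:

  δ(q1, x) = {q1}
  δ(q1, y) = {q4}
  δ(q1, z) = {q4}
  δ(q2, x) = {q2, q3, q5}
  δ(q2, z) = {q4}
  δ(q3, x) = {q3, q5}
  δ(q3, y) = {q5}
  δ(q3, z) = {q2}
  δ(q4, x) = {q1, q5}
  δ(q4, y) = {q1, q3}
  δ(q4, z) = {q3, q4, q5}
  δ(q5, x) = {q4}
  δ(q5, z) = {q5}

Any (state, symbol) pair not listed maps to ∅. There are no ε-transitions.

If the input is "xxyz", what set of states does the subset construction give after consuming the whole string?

Start in {q1}.
Read 'x': q1→{q1}; now {q1}.
Read 'x': q1→{q1}; now {q1}.
Read 'y': q1→{q4}; now {q4}.
Read 'z': q4→{q3, q4, q5}; now {q3, q4, q5}.

{q3, q4, q5}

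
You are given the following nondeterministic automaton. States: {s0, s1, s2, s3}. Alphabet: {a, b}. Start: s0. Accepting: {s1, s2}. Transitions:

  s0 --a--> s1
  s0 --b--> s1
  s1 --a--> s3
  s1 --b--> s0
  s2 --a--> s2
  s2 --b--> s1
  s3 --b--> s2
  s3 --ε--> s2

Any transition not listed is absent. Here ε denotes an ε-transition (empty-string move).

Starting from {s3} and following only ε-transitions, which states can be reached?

{s2, s3}

Begin with {s3}.
ε-move s3 → s2; add s2.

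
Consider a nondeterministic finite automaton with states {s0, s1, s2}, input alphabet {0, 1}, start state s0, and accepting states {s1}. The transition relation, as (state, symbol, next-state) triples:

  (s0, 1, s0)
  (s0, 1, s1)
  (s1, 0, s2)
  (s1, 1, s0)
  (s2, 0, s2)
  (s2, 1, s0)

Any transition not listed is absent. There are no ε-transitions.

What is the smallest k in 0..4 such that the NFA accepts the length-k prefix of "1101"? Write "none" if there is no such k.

Start in {s0}.
Read '1': {s0} → {s0, s1}.
None of the earlier sets intersect F, but {s0, s1} does.

1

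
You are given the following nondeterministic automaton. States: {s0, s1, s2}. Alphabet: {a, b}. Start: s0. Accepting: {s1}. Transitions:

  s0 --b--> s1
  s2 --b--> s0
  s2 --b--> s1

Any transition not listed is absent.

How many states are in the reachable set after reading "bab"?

Start in {s0}.
Read 'b': s0→{s1}; now {s1}.
Read 'a': s1→∅; now ∅.
The set is empty and remains empty for the remaining 1 symbol.
That set has 0 states.

0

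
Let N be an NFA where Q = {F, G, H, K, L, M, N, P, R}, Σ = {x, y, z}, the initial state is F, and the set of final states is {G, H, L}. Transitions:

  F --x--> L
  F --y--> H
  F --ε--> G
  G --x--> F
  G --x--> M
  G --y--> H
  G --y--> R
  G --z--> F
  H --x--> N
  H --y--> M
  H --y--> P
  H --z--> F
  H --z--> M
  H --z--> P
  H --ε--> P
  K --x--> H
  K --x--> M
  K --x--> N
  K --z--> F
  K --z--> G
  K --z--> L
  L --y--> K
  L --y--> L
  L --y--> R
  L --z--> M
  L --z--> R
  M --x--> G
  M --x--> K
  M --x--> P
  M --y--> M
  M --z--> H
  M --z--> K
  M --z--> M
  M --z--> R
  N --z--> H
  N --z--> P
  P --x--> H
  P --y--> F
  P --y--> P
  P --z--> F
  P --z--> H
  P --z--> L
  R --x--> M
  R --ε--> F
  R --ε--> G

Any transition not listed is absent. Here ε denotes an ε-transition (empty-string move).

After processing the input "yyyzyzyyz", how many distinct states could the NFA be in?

8

Start: ε-closure({F}) = {F, G}.
Read 'y': F→{H}, G→{H, R}; union {H, R}; ε-closure = {F, G, H, P, R}.
Read 'y': F→{H}, G→{H, R}, H→{M, P}, P→{F, P}, R→∅; union {F, H, M, P, R}; ε-closure = {F, G, H, M, P, R}.
Read 'y': F→{H}, G→{H, R}, H→{M, P}, M→{M}, P→{F, P}, R→∅; union {F, H, M, P, R}; ε-closure = {F, G, H, M, P, R}.
Read 'z': F→∅, G→{F}, H→{F, M, P}, M→{H, K, M, R}, P→{F, H, L}, R→∅; union {F, H, K, L, M, P, R}; ε-closure = {F, G, H, K, L, M, P, R}.
Read 'y': F→{H}, G→{H, R}, H→{M, P}, K→∅, L→{K, L, R}, M→{M}, P→{F, P}, R→∅; union {F, H, K, L, M, P, R}; ε-closure = {F, G, H, K, L, M, P, R}.
Read 'z': F→∅, G→{F}, H→{F, M, P}, K→{F, G, L}, L→{M, R}, M→{H, K, M, R}, P→{F, H, L}, R→∅; now {F, G, H, K, L, M, P, R}.
Read 'y': F→{H}, G→{H, R}, H→{M, P}, K→∅, L→{K, L, R}, M→{M}, P→{F, P}, R→∅; union {F, H, K, L, M, P, R}; ε-closure = {F, G, H, K, L, M, P, R}.
Read 'y': F→{H}, G→{H, R}, H→{M, P}, K→∅, L→{K, L, R}, M→{M}, P→{F, P}, R→∅; union {F, H, K, L, M, P, R}; ε-closure = {F, G, H, K, L, M, P, R}.
Read 'z': F→∅, G→{F}, H→{F, M, P}, K→{F, G, L}, L→{M, R}, M→{H, K, M, R}, P→{F, H, L}, R→∅; now {F, G, H, K, L, M, P, R}.
That set has 8 states.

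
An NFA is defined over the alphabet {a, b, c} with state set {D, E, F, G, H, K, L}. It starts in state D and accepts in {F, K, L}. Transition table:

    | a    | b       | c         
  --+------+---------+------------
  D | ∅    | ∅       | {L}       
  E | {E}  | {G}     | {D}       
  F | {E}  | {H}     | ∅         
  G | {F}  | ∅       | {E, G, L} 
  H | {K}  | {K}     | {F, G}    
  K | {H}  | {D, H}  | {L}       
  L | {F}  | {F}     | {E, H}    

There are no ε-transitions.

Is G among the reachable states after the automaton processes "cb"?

No

Start in {D}.
Read 'c': D→{L}; now {L}.
Read 'b': L→{F}; now {F}.
State G is not in {F}.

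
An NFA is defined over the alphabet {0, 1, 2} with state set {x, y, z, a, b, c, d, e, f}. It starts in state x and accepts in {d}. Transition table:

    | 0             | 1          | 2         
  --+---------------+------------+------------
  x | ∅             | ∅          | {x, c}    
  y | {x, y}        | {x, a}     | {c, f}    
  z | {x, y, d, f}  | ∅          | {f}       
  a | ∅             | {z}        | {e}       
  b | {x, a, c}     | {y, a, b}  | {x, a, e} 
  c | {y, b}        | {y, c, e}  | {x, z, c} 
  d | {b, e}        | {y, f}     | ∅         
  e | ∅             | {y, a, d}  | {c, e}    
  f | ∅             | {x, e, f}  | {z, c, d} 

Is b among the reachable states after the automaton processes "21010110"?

Yes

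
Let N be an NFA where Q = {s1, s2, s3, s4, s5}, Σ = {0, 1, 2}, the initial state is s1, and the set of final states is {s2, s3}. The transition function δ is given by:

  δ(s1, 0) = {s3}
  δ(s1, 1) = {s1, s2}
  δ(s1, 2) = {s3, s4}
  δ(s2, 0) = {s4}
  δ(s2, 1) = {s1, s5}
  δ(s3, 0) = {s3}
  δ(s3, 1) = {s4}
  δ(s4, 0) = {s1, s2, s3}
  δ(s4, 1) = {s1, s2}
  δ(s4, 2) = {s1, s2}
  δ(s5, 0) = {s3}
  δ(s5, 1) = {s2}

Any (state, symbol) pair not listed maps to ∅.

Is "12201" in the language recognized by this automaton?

Yes

Start in {s1}.
Read '1': s1→{s1, s2}; now {s1, s2}.
Read '2': s1→{s3, s4}, s2→∅; now {s3, s4}.
Read '2': s3→∅, s4→{s1, s2}; now {s1, s2}.
Read '0': s1→{s3}, s2→{s4}; now {s3, s4}.
Read '1': s3→{s4}, s4→{s1, s2}; now {s1, s2, s4}.
The final set {s1, s2, s4} contains the accepting state s2.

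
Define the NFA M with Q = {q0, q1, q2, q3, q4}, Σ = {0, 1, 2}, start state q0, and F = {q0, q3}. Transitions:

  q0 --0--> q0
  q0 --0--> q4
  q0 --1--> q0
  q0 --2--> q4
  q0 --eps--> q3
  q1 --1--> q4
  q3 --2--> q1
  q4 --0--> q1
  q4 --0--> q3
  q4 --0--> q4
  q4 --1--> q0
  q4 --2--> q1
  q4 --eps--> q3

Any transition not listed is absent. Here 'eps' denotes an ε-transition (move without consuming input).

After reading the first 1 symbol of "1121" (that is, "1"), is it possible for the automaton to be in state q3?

Yes

Start: ε-closure({q0}) = {q0, q3}.
Read '1': q0→{q0}, q3→∅; union {q0}; ε-closure = {q0, q3}.
State q3 is in {q0, q3}.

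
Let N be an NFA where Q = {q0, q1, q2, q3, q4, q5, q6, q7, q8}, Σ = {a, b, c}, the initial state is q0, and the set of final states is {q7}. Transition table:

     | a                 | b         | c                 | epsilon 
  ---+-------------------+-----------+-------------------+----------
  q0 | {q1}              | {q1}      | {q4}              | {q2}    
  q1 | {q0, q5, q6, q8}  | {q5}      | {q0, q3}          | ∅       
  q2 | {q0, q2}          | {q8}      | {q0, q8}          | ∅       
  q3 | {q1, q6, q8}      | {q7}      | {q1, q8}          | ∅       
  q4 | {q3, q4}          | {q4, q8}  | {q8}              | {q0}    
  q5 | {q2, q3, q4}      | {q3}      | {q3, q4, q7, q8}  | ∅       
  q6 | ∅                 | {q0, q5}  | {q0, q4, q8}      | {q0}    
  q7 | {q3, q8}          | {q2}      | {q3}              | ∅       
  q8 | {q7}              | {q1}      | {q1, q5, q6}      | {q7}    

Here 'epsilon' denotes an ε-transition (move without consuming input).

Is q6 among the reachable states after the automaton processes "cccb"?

Start: ε-closure({q0}) = {q0, q2}.
Read 'c': {q0, q2} → {q0, q2, q4, q7, q8}.
Read 'c': {q0, q2, q4, q7, q8} → {q0, q1, q2, q3, q4, q5, q6, q7, q8}.
Read 'c': {q0, q1, q2, q3, q4, q5, q6, q7, q8} → {q0, q1, q2, q3, q4, q5, q6, q7, q8}.
Read 'b': {q0, q1, q2, q3, q4, q5, q6, q7, q8} → {q0, q1, q2, q3, q4, q5, q7, q8}.
State q6 is not in {q0, q1, q2, q3, q4, q5, q7, q8}.

No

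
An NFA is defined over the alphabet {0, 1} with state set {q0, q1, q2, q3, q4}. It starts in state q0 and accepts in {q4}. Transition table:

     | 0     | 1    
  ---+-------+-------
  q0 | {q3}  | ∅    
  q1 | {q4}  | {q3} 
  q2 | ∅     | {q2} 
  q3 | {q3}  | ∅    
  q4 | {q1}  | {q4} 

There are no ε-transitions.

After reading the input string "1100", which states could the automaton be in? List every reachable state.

∅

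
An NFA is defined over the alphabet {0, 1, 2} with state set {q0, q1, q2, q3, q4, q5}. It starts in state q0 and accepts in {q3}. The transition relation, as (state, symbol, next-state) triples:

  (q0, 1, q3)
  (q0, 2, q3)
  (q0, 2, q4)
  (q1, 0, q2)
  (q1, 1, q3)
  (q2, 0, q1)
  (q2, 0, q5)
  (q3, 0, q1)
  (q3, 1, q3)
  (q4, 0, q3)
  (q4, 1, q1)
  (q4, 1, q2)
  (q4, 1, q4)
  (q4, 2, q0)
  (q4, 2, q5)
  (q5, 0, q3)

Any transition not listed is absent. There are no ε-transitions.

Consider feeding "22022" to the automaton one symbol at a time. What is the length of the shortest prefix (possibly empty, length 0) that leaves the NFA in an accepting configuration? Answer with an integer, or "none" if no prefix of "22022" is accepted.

1

Start in {q0}.
Read '2': {q0} → {q3, q4}.
None of the earlier sets intersect F, but {q3, q4} does.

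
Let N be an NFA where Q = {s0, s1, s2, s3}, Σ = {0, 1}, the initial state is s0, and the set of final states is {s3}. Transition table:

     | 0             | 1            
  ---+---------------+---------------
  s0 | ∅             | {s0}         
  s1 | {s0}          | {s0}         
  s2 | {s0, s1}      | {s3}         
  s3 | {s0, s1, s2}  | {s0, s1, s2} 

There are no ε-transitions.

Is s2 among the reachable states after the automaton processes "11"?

No

Start in {s0}.
Read '1': s0→{s0}; now {s0}.
Read '1': s0→{s0}; now {s0}.
State s2 is not in {s0}.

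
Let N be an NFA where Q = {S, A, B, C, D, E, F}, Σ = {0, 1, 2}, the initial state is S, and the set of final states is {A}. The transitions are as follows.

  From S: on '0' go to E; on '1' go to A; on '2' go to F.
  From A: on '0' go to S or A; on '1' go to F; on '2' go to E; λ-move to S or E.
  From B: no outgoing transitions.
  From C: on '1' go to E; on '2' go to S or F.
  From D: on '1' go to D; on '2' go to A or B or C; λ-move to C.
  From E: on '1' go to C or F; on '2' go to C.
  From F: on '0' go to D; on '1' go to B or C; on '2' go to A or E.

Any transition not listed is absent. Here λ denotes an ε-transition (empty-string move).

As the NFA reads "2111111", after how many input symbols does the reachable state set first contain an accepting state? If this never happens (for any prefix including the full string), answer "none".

none

Start in {S}.
Read '2': {S} → {F}.
Read '1': {F} → {B, C}.
Read '1': {B, C} → {E}.
Read '1': {E} → {C, F}.
Read '1': {C, F} → {B, C, E}.
Read '1': {B, C, E} → {C, E, F}.
Read '1': {C, E, F} → {B, C, E, F}.
No reachable set along the way intersects F.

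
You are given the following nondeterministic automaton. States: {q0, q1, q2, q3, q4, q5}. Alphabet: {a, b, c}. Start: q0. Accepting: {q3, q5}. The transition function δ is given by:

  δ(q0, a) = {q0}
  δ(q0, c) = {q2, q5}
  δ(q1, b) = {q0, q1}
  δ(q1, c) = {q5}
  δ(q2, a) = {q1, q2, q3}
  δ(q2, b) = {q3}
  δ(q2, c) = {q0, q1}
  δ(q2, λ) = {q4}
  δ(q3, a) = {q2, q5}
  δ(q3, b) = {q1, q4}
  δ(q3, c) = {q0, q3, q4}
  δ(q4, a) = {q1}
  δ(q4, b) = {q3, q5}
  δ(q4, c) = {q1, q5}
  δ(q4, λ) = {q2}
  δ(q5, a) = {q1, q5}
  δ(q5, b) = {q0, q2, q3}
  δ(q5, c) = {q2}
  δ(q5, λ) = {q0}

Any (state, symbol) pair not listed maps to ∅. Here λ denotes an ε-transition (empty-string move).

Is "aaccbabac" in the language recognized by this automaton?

Start in {q0}.
Read 'a': q0→{q0}; now {q0}.
Read 'a': q0→{q0}; now {q0}.
Read 'c': q0→{q2, q5}; union {q2, q5}; ε-closure = {q0, q2, q4, q5}.
Read 'c': q0→{q2, q5}, q2→{q0, q1}, q4→{q1, q5}, q5→{q2}; union {q0, q1, q2, q5}; ε-closure = {q0, q1, q2, q4, q5}.
Read 'b': q0→∅, q1→{q0, q1}, q2→{q3}, q4→{q3, q5}, q5→{q0, q2, q3}; union {q0, q1, q2, q3, q5}; ε-closure = {q0, q1, q2, q3, q4, q5}.
Read 'a': q0→{q0}, q1→∅, q2→{q1, q2, q3}, q3→{q2, q5}, q4→{q1}, q5→{q1, q5}; union {q0, q1, q2, q3, q5}; ε-closure = {q0, q1, q2, q3, q4, q5}.
Read 'b': q0→∅, q1→{q0, q1}, q2→{q3}, q3→{q1, q4}, q4→{q3, q5}, q5→{q0, q2, q3}; now {q0, q1, q2, q3, q4, q5}.
Read 'a': q0→{q0}, q1→∅, q2→{q1, q2, q3}, q3→{q2, q5}, q4→{q1}, q5→{q1, q5}; union {q0, q1, q2, q3, q5}; ε-closure = {q0, q1, q2, q3, q4, q5}.
Read 'c': q0→{q2, q5}, q1→{q5}, q2→{q0, q1}, q3→{q0, q3, q4}, q4→{q1, q5}, q5→{q2}; now {q0, q1, q2, q3, q4, q5}.
The final set {q0, q1, q2, q3, q4, q5} contains the accepting states q3, q5.

Yes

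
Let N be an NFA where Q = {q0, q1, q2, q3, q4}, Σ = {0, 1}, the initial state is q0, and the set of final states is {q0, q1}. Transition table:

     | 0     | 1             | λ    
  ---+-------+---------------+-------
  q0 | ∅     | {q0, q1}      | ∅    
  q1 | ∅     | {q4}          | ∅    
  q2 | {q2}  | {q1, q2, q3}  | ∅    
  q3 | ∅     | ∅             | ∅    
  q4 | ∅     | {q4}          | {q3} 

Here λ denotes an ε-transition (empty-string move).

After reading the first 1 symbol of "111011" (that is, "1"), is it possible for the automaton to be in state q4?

No

Start in {q0}.
Read '1': q0→{q0, q1}; now {q0, q1}.
State q4 is not in {q0, q1}.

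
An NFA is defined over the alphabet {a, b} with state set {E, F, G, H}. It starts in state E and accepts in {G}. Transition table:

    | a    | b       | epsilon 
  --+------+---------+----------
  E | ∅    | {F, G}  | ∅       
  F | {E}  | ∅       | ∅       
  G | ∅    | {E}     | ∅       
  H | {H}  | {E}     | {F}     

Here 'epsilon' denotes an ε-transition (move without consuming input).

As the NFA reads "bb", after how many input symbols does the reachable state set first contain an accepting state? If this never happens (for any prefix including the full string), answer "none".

1

Start in {E}.
Read 'b': E→{F, G}; now {F, G}.
None of the earlier sets intersect F, but {F, G} does.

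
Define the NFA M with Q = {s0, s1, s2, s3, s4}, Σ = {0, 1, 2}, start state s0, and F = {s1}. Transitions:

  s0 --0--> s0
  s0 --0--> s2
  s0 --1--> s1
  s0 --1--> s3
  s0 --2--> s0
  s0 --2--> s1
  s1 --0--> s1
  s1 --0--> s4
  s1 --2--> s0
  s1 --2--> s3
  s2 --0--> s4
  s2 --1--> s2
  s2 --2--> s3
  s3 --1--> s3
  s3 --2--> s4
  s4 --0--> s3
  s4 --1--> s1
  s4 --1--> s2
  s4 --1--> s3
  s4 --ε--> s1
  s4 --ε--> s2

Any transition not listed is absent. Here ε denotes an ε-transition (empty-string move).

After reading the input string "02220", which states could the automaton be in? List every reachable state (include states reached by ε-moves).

{s0, s1, s2, s3, s4}

Start in {s0}.
Read '0': s0→{s0, s2}; now {s0, s2}.
Read '2': s0→{s0, s1}, s2→{s3}; now {s0, s1, s3}.
Read '2': s0→{s0, s1}, s1→{s0, s3}, s3→{s4}; union {s0, s1, s3, s4}; ε-closure = {s0, s1, s2, s3, s4}.
Read '2': s0→{s0, s1}, s1→{s0, s3}, s2→{s3}, s3→{s4}, s4→∅; union {s0, s1, s3, s4}; ε-closure = {s0, s1, s2, s3, s4}.
Read '0': s0→{s0, s2}, s1→{s1, s4}, s2→{s4}, s3→∅, s4→{s3}; now {s0, s1, s2, s3, s4}.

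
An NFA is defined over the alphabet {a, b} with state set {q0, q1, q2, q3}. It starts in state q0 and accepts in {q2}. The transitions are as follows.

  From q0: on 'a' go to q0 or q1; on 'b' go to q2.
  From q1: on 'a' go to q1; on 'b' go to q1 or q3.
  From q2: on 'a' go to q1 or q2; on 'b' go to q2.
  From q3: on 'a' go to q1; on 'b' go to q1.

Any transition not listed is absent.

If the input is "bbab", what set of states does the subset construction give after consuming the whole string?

{q1, q2, q3}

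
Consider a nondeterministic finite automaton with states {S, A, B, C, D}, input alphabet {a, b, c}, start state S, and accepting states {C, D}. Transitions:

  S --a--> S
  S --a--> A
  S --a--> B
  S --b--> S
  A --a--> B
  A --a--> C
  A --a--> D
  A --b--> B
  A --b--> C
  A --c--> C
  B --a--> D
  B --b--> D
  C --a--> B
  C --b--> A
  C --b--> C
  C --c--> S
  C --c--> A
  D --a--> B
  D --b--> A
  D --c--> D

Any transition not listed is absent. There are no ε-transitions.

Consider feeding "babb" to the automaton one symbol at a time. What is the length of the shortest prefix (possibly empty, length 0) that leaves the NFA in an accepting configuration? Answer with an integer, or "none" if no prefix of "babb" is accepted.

Start in {S}.
Read 'b': S→{S}; now {S}.
Read 'a': S→{S, A, B}; now {S, A, B}.
Read 'b': S→{S}, A→{B, C}, B→{D}; now {S, B, C, D}.
None of the earlier sets intersect F, but {S, B, C, D} does.

3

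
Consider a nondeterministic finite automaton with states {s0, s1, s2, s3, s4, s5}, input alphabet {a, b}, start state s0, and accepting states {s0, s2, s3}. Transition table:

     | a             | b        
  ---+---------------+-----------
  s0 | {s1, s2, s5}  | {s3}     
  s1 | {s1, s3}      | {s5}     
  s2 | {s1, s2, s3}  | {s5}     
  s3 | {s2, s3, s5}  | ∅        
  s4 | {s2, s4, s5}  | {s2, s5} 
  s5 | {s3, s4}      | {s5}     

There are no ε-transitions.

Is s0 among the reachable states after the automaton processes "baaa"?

Start in {s0}.
Read 'b': s0→{s3}; now {s3}.
Read 'a': s3→{s2, s3, s5}; now {s2, s3, s5}.
Read 'a': s2→{s1, s2, s3}, s3→{s2, s3, s5}, s5→{s3, s4}; now {s1, s2, s3, s4, s5}.
Read 'a': s1→{s1, s3}, s2→{s1, s2, s3}, s3→{s2, s3, s5}, s4→{s2, s4, s5}, s5→{s3, s4}; now {s1, s2, s3, s4, s5}.
State s0 is not in {s1, s2, s3, s4, s5}.

No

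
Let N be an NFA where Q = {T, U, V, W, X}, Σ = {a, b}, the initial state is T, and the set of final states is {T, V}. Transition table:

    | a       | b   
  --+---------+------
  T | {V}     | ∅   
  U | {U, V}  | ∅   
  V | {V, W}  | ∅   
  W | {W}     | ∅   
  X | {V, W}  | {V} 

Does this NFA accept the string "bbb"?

Start in {T}.
Read 'b': {T} → ∅.
The set is empty and remains empty for the remaining 2 symbols.
The final set ∅ contains no accepting state.

No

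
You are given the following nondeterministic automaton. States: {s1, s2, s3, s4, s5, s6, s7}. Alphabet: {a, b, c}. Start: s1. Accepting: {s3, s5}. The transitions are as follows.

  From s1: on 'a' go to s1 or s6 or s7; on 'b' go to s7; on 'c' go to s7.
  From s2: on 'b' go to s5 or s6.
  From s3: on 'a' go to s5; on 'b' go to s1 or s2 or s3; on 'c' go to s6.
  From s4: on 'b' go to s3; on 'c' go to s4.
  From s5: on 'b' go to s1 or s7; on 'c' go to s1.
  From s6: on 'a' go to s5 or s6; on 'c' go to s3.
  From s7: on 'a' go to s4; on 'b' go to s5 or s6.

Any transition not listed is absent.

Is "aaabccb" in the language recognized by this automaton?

Yes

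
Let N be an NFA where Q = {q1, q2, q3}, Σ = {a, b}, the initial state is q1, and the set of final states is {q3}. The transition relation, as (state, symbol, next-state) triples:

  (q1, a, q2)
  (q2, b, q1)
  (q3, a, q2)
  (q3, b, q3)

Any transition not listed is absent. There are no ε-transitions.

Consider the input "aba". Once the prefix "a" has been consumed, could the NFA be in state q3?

No

Start in {q1}.
Read 'a': q1→{q2}; now {q2}.
State q3 is not in {q2}.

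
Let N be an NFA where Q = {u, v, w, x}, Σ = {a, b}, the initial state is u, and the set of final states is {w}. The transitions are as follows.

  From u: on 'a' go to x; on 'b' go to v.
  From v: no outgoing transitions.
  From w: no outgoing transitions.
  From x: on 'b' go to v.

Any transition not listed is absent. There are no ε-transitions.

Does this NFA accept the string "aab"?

No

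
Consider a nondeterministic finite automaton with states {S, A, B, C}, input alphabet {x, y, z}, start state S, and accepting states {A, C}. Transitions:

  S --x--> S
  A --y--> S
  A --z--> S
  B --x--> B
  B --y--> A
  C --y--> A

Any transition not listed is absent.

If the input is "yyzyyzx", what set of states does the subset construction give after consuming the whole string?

∅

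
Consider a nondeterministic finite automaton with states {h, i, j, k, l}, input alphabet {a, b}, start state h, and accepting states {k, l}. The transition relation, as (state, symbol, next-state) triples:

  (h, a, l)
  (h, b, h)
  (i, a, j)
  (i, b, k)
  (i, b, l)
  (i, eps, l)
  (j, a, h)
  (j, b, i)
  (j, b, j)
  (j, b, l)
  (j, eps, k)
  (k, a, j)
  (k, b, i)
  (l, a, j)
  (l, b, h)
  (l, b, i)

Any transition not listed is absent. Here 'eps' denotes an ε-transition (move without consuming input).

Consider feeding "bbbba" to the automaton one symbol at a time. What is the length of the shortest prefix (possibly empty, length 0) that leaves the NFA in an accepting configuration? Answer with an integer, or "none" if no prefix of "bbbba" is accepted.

Start in {h}.
Read 'b': h→{h}; now {h}.
Read 'b': h→{h}; now {h}.
Read 'b': h→{h}; now {h}.
Read 'b': h→{h}; now {h}.
Read 'a': h→{l}; now {l}.
None of the earlier sets intersect F, but {l} does.

5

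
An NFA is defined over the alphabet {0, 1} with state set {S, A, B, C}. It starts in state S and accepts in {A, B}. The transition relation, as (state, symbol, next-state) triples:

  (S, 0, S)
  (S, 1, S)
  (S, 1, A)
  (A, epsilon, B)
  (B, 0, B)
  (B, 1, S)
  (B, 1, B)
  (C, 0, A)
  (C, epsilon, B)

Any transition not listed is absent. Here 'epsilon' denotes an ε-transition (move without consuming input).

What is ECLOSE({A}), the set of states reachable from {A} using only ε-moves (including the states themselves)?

Begin with {A}.
ε-move A → B; add B.

{A, B}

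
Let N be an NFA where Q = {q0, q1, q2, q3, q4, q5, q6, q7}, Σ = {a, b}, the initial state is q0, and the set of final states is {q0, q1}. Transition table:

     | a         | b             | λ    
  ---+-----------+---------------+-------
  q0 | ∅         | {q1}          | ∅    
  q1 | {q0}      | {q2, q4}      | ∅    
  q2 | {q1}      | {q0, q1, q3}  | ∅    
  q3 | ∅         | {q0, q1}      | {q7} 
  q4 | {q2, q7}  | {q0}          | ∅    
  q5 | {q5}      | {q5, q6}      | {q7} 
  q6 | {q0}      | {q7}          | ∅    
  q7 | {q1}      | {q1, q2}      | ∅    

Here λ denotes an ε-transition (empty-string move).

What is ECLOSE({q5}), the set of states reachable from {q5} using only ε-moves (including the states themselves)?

Begin with {q5}.
ε-move q5 → q7; add q7.

{q5, q7}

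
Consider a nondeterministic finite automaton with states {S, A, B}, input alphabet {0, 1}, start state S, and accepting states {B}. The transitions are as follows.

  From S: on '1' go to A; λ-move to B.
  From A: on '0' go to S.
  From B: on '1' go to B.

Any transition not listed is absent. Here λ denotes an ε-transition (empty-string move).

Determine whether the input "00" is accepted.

No

Start: ε-closure({S}) = {S, B}.
Read '0': {S, B} → ∅.
The set is empty and remains empty for the remaining 1 symbol.
The final set ∅ contains no accepting state.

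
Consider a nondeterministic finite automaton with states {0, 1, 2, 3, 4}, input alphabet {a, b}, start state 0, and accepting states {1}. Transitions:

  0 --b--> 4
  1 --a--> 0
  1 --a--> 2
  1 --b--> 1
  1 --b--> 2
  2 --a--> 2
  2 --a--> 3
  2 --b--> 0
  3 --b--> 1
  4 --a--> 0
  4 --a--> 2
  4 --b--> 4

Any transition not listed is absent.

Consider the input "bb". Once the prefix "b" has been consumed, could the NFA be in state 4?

Start in {0}.
Read 'b': {0} → {4}.
State 4 is in {4}.

Yes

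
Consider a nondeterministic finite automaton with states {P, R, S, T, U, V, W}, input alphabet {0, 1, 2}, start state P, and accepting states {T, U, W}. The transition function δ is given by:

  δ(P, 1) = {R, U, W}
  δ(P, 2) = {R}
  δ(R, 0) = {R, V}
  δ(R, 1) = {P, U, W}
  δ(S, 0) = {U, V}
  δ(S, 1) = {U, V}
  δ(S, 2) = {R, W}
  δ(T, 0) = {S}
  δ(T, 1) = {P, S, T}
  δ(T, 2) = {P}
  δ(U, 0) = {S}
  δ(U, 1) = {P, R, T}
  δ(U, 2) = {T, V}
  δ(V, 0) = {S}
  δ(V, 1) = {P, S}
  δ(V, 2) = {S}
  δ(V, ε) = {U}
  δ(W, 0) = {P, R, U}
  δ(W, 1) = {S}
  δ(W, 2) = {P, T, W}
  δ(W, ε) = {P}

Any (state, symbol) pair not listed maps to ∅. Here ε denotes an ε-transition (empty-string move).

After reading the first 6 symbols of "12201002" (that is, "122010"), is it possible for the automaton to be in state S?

Start in {P}.
Read '1': {P} → {P, R, U, W}.
Read '2': {P, R, U, W} → {P, R, T, U, V, W}.
Read '2': {P, R, T, U, V, W} → {P, R, S, T, U, V, W}.
Read '0': {P, R, S, T, U, V, W} → {P, R, S, U, V}.
Read '1': {P, R, S, U, V} → {P, R, S, T, U, V, W}.
Read '0': {P, R, S, T, U, V, W} → {P, R, S, U, V}.
State S is in {P, R, S, U, V}.

Yes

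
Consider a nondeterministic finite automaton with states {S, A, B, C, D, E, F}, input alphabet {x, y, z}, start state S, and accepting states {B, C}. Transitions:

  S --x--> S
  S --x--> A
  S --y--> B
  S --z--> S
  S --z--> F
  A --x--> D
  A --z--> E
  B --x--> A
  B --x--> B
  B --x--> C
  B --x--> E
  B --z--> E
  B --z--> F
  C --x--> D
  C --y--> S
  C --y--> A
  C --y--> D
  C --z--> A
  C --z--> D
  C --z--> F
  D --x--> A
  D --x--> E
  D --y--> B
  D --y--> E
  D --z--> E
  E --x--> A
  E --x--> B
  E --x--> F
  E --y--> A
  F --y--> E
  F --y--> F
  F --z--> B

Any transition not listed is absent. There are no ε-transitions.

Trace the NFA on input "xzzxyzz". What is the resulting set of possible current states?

Start in {S}.
Read 'x': S→{S, A}; now {S, A}.
Read 'z': S→{S, F}, A→{E}; now {S, E, F}.
Read 'z': S→{S, F}, E→∅, F→{B}; now {S, B, F}.
Read 'x': S→{S, A}, B→{A, B, C, E}, F→∅; now {S, A, B, C, E}.
Read 'y': S→{B}, A→∅, B→∅, C→{S, A, D}, E→{A}; now {S, A, B, D}.
Read 'z': S→{S, F}, A→{E}, B→{E, F}, D→{E}; now {S, E, F}.
Read 'z': S→{S, F}, E→∅, F→{B}; now {S, B, F}.

{S, B, F}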